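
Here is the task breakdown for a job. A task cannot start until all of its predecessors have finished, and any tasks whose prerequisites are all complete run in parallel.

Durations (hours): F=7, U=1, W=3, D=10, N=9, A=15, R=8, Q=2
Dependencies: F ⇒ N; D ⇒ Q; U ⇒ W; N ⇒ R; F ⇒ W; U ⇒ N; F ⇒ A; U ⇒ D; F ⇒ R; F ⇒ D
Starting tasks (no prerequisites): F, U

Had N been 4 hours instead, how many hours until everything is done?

The binding path is F→N→R = 7+9+8 = 24; finish at 24 hours.
N lies on that path, so at 4 hours the path becomes 19 hours.
New critical path: F→A = 7+15 = 22 ⇒ 22 hours.

22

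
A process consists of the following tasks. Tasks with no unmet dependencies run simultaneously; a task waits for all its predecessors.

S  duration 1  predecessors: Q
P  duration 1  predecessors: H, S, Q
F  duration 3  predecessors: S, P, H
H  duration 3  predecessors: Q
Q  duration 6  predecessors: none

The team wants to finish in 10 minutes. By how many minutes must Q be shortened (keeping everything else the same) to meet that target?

3

Current finish: 13 minutes; target: 10.
Q is on every critical path, so each minute cut from Q cuts the finish by one (this holds down to a finish of 8).
Need 13 − 10 = 3 minutes off Q → Q becomes 3 minutes, finish becomes 10.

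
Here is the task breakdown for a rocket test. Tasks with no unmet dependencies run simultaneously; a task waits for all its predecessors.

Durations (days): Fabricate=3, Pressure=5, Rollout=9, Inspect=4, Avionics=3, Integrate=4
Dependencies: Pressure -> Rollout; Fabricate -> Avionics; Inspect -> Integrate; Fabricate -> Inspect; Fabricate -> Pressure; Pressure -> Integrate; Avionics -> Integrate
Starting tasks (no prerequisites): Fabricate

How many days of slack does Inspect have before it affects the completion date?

Critical path: Fabricate→Pressure→Rollout = 3+5+9 = 17, so the finish is 17 days.
The longest chain containing Inspect totals 11 days.
Float = 17 − 11 = 6.

6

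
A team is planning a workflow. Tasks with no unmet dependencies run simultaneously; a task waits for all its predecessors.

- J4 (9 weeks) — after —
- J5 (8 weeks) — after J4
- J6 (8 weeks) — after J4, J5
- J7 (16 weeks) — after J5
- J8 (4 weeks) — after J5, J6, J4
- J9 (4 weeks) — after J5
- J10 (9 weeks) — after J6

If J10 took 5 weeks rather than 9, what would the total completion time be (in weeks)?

33

Critical path before the change: J4→J5→J6→J10 = 9+8+8+9 = 34 giving 34 weeks.
J10 lies on that path, so at 5 weeks the path becomes 30 weeks.
The binding chain switches to J4→J5→J7 = 9+8+16 = 33; finish 33 weeks.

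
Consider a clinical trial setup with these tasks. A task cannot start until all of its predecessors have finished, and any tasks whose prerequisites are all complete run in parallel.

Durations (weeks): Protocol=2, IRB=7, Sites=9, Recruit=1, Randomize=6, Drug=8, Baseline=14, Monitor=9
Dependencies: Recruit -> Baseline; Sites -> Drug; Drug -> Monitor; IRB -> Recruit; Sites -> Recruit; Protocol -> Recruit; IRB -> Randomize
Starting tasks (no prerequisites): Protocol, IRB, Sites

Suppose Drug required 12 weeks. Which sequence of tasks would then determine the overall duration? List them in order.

As given, the longest chain is Sites→Drug→Monitor = 9+8+9 = 26, so the finish is 26 weeks.
Drug lies on that path, so at 12 weeks the path becomes 30 weeks.
The critical path is still Sites→Drug→Monitor; finish is now 30 weeks.

Sites, Drug, Monitor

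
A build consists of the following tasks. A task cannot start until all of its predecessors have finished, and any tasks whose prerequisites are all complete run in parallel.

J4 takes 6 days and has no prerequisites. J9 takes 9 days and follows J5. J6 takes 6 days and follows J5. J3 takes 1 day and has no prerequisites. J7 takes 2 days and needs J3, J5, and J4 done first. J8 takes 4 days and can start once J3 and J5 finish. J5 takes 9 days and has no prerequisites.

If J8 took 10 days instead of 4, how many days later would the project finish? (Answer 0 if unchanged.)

1

As given, the longest chain is J5→J9 = 9+9 = 18, so the finish is 18 days.
J8 has 5 days of float (longest path through it is 13).
New critical path: J5→J8 = 9+10 = 19 ⇒ 19 days.
Change in finish: 19 − 18 = +1 days.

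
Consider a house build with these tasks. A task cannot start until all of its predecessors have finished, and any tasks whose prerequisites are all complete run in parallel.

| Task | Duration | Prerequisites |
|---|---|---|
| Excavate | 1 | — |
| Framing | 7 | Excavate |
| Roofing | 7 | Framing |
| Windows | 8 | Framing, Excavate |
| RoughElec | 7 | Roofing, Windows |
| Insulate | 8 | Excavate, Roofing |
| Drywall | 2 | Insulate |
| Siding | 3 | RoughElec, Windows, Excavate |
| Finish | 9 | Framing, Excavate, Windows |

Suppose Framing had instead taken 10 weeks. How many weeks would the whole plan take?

The binding path is Excavate→Framing→Windows→RoughElec→Siding = 1+7+8+7+3 = 26; finish at 26 weeks.
Framing is on the critical path; changing it to 10 makes that path 29 weeks.
That remains the longest chain; total 29 weeks.

29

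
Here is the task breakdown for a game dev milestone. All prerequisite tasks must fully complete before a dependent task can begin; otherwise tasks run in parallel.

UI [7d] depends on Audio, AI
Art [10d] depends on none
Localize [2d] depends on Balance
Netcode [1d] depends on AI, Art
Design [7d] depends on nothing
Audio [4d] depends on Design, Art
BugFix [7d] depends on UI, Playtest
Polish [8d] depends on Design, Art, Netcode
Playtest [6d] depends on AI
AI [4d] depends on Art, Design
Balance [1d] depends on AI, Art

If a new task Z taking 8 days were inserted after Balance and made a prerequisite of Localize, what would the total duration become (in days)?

Originally the job takes 28 days.
With Z inserted, Localize now waits for max(Balance, Z).
New critical path: Art→Audio→UI→BugFix = 10+4+7+7 = 28 ⇒ 28 days.

28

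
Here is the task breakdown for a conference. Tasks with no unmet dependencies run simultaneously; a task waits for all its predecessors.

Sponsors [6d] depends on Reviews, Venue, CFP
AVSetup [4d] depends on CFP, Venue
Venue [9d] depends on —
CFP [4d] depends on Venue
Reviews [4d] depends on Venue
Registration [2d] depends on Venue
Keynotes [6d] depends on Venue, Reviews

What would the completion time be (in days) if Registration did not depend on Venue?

Original critical path: Venue→CFP→Sponsors = 9+4+6 = 19 ⇒ 19 days.
Without Venue→Registration, Registration's earliest start moves from 9 to 0.
After: Venue→CFP→Sponsors = 9+4+6 = 19 → 19 days.

19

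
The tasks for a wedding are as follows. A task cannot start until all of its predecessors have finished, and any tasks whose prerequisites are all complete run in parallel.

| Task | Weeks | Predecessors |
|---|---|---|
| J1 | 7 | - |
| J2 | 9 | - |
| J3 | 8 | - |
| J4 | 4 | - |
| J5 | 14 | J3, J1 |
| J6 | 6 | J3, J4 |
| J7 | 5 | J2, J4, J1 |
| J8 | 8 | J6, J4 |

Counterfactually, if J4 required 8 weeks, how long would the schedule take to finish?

22

Baseline: J3→J5 = 8+14 = 22 → 22 weeks.
J4 is off the critical path — its longest chain is 18 weeks, giving 4 of slack.
The critical path is still J3→J5; finish is now 22 weeks.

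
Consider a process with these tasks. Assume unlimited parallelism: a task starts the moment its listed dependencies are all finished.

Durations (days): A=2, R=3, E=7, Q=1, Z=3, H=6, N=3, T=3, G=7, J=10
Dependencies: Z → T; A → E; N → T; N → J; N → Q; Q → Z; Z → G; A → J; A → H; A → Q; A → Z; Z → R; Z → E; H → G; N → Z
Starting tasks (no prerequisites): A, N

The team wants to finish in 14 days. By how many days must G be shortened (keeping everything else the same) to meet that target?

1

Current finish: 15 days; target: 14.
G is on every critical path, so each day cut from G cuts the finish by one (this holds down to a finish of 14).
Need 15 − 14 = 1 day off G → G becomes 6 days, finish becomes 14.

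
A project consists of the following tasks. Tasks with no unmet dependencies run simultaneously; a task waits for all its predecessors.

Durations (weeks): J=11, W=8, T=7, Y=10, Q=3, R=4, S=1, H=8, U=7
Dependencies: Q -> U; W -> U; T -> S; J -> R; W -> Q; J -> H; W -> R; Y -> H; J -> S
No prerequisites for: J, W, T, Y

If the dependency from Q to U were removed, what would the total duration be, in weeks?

Original critical path: J→H = 11+8 = 19 ⇒ 19 weeks.
Without Q→U, U's earliest start moves from 11 to 8.
The longest chain is now J→H = 11+8 = 19, so the job takes 19 weeks.

19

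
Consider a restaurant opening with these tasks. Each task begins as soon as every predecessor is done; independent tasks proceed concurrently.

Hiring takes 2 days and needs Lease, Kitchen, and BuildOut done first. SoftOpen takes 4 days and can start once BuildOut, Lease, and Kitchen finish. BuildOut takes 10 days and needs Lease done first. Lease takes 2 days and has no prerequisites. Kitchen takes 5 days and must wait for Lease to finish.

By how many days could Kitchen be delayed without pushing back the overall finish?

5

Critical path: Lease→BuildOut→SoftOpen = 2+10+4 = 16, so the finish is 16 days.
The longest chain containing Kitchen totals 11 days.
Slack of Kitchen = 7 − 2 = 5 days.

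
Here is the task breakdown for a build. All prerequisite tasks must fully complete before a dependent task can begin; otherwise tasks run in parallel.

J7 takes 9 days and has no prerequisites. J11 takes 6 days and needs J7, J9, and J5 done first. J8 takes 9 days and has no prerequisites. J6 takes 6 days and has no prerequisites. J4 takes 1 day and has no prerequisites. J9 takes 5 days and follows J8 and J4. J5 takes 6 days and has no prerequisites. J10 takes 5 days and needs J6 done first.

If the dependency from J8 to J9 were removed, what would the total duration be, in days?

15

Before: longest chain J8→J9→J11 = 9+5+6 = 20, finish 20.
Without J8→J9, J9's earliest start moves from 9 to 1.
The longest chain is now J7→J11 = 9+6 = 15, so the plan takes 15 days.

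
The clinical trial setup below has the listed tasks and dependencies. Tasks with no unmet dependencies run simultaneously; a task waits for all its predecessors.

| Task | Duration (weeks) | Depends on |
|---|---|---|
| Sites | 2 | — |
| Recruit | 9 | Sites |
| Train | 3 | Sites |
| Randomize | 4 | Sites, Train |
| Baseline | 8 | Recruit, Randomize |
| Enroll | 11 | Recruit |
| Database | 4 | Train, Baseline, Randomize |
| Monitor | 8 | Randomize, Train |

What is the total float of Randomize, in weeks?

2

Sites→Recruit→Baseline→Database = 2+9+8+4 = 23 sets the makespan at 23 weeks.
The longest chain containing Randomize totals 21 weeks.
So Randomize can slip 11 − 9 = 2 weeks.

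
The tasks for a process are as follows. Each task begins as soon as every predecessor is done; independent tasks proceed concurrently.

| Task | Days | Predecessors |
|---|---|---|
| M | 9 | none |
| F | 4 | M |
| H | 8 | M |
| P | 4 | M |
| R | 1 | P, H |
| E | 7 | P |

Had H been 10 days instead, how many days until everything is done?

Actual critical path: M→P→E = 9+4+7 = 20 ⇒ 20 days.
H has 2 days of float (longest path through it is 18).
Now M→H→R = 9+10+1 = 20 is longest, so the finish becomes 20 days.

20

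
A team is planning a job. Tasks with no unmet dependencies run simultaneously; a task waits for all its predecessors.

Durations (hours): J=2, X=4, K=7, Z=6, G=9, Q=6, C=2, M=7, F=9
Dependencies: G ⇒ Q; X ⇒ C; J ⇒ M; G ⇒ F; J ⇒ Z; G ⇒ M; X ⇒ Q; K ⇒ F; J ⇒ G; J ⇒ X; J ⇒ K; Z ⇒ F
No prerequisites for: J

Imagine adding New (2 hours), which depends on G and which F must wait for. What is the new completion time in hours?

Originally the schedule takes 20 hours.
With New inserted, F now waits for max(G, Z, K, New).
New critical path: J→G→New→F = 2+9+2+9 = 22 ⇒ 22 hours.

22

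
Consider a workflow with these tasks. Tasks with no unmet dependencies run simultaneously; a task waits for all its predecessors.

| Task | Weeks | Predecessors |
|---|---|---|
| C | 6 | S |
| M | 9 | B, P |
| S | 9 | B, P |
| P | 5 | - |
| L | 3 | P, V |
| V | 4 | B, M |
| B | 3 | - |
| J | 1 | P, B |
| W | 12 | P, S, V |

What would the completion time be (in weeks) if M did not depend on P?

28

With the dependency in place, P→M→V→W = 5+9+4+12 = 30 sets the finish at 30 weeks.
Without P→M, M's earliest start moves from 5 to 3.
New critical path: B→M→V→W = 3+9+4+12 = 28 ⇒ 28 weeks.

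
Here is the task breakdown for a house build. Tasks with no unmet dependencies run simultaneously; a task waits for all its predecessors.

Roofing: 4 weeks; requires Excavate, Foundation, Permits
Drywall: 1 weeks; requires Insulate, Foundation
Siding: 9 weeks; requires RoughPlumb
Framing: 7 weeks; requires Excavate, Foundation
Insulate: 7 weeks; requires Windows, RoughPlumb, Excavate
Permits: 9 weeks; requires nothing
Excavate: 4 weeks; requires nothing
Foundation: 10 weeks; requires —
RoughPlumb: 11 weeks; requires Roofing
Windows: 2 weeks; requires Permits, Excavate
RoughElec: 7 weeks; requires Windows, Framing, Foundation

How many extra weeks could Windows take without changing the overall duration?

Critical path: Foundation→Roofing→RoughPlumb→Siding = 10+4+11+9 = 34, so the finish is 34 weeks.
The longest chain containing Windows totals 19 weeks.
So Windows can slip 26 − 11 = 15 weeks.

15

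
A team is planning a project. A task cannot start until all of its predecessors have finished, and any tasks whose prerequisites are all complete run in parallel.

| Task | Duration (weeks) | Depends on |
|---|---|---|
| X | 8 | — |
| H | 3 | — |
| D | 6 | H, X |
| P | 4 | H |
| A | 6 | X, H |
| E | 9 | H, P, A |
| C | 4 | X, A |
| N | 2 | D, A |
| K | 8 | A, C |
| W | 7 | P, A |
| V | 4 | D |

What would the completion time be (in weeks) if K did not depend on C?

With the dependency in place, X→A→C→K = 8+6+4+8 = 26 sets the finish at 26 weeks.
Without C→K, K's earliest start moves from 18 to 14.
After: X→A→E = 8+6+9 = 23 → 23 weeks.

23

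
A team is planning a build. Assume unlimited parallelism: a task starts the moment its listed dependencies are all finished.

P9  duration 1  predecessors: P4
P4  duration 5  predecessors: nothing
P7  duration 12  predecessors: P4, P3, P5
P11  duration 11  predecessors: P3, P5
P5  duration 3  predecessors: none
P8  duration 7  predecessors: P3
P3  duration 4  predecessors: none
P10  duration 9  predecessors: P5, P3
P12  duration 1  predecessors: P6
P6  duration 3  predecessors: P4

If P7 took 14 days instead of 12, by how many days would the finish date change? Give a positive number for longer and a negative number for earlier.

2

As given, the longest chain is P4→P7 = 5+12 = 17, so the finish is 17 days.
P7 lies on that path, so at 14 days the path becomes 19 days.
That remains the longest chain; total 19 days.
Change in finish: 19 − 17 = +2 days.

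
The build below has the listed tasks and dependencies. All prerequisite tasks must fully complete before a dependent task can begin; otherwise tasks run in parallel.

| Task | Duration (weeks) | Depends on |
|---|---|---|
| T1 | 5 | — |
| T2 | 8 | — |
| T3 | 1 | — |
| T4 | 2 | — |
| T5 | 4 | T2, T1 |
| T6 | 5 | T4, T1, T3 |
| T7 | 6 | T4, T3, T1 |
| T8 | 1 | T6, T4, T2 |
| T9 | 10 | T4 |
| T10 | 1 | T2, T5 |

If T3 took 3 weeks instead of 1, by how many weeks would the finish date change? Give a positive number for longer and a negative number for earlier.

Actual critical path: T2→T5→T10 = 8+4+1 = 13 ⇒ 13 weeks.
T3 is off the critical path — its longest chain is 7 weeks, giving 6 of slack.
That remains the longest chain; total 13 weeks.
Change in finish: 13 − 13 = +0 weeks.

0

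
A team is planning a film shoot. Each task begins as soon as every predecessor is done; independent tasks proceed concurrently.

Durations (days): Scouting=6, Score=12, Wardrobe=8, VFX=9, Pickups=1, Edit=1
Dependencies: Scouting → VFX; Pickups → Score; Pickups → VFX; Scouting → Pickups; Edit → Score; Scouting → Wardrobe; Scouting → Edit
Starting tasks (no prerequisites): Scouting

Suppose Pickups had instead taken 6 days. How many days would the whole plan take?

As given, the longest chain is Scouting→Pickups→Score = 6+1+12 = 19, so the finish is 19 days.
Since Pickups is critical, the +5 change carries straight to that chain (now 24 days).
No other chain overtakes it, so the finish is 24 days.

24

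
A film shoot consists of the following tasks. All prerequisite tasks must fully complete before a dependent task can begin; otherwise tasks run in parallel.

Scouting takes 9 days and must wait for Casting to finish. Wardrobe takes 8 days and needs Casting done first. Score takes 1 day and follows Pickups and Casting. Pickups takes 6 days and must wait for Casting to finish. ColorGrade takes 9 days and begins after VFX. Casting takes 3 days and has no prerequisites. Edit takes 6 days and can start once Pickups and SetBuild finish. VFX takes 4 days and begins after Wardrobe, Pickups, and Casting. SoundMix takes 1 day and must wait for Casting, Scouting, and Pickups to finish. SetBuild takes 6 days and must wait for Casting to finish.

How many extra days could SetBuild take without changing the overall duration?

9

The longest chain is Casting→Wardrobe→VFX→ColorGrade = 3+8+4+9 = 24; overall finish 24 days.
SetBuild finishes as early as 9 and must finish by 18.
So SetBuild can slip 18 − 9 = 9 days.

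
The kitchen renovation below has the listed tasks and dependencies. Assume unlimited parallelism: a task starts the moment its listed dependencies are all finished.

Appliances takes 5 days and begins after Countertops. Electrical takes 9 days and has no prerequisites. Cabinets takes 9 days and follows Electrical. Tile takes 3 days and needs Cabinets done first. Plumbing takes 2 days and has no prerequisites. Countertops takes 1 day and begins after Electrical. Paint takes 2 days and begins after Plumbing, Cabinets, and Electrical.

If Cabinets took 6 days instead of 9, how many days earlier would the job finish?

The binding path is Electrical→Cabinets→Tile = 9+9+3 = 21; finish at 21 days.
Cabinets is on the critical path; changing it to 6 makes that path 18 days.
No other chain overtakes it, so the finish is 18 days.
Change in finish: 18 − 21 = -3 days.

3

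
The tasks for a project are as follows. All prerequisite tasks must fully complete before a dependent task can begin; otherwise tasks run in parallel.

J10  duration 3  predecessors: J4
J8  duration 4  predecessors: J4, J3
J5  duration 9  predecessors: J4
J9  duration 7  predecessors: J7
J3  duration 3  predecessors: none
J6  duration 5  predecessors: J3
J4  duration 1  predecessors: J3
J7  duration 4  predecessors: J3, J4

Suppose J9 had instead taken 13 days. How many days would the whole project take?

21

As given, the longest chain is J3→J4→J7→J9 = 3+1+4+7 = 15, so the finish is 15 days.
Since J9 is critical, the +6 change carries straight to that chain (now 21 days).
That remains the longest chain; total 21 days.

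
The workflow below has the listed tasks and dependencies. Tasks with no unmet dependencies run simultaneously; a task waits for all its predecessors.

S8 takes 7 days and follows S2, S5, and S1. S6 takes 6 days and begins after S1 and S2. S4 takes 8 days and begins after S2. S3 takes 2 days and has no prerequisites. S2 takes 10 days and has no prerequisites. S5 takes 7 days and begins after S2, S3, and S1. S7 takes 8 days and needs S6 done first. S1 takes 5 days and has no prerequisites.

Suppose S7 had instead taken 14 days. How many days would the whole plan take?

Baseline: S2→S6→S7 = 10+6+8 = 24 → 24 days.
S7 is on the critical path; changing it to 14 makes that path 30 days.
The critical path is still S2→S6→S7; finish is now 30 days.

30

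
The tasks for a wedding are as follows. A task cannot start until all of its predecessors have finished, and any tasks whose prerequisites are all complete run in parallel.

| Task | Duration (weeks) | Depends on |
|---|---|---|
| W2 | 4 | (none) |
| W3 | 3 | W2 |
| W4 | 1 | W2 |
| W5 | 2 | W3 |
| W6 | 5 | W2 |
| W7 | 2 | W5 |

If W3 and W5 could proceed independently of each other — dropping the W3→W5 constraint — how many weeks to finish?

9

With the dependency in place, W2→W3→W5→W7 = 4+3+2+2 = 11 sets the finish at 11 weeks.
Without W3→W5, W5's earliest start moves from 7 to 0.
After: W2→W6 = 4+5 = 9 → 9 weeks.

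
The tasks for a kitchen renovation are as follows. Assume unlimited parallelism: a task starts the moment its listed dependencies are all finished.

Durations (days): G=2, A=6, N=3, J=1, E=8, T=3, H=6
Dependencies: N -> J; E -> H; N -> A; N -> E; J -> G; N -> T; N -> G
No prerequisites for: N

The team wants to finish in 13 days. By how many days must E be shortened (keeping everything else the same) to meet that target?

Current finish: 17 days; target: 13.
E is on every critical path, so each day cut from E cuts the finish by one (this holds down to a finish of 10).
Need 17 − 13 = 4 days off E → E becomes 4 days, finish becomes 13.

4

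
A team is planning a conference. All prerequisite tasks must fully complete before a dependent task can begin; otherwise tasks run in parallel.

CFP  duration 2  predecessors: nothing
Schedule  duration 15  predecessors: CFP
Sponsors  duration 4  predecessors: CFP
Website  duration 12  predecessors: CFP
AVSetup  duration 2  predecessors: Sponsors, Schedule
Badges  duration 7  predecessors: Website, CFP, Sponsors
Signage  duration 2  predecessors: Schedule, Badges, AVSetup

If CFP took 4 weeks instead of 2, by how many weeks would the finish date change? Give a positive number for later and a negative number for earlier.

2

Critical path before the change: CFP→Website→Badges→Signage = 2+12+7+2 = 23 giving 23 weeks.
CFP is on the critical path; changing it to 4 makes that path 25 weeks.
The critical path is still CFP→Website→Badges→Signage; finish is now 25 weeks.
Change in finish: 25 − 23 = +2 weeks.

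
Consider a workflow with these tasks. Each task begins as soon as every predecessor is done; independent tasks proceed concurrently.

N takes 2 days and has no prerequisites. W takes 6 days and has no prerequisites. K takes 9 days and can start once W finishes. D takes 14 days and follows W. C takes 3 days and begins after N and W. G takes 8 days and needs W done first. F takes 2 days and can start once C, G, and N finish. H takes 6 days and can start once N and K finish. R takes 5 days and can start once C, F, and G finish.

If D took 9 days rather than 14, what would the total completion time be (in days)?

Actual critical path: W→K→H = 6+9+6 = 21 ⇒ 21 days.
D has 1 day of float (longest path through it is 20).
No other chain overtakes it, so the finish is 21 days.

21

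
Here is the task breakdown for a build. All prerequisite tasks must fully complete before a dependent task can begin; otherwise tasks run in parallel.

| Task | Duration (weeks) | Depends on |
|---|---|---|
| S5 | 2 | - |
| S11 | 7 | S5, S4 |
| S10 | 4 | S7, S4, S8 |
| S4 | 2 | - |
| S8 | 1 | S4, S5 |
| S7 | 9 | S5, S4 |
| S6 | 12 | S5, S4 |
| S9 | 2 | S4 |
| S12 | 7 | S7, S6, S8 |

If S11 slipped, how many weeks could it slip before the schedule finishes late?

12

The longest chain is S4→S6→S12 = 2+12+7 = 21; overall finish 21 weeks.
S11 finishes as early as 9 and must finish by 21.
Float = 21 − 9 = 12.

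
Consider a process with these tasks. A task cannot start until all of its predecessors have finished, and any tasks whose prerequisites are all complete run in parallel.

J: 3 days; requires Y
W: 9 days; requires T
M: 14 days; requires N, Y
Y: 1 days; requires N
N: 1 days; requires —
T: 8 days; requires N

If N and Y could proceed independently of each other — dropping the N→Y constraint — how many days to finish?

18

Before: longest chain N→T→W = 1+8+9 = 18, finish 18.
Without N→Y, Y's earliest start moves from 1 to 0.
New critical path: N→T→W = 1+8+9 = 18 ⇒ 18 days.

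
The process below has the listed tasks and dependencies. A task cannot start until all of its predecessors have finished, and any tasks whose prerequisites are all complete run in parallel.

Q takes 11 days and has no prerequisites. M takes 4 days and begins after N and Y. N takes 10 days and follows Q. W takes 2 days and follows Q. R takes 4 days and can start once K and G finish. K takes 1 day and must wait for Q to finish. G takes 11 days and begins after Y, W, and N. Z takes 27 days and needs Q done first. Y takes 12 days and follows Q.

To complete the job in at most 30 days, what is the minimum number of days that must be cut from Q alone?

Current finish: 38 days; target: 30.
Q is on every critical path, so each day cut from Q cuts the finish by one (this holds down to a finish of 28).
Need 38 − 30 = 8 days off Q → Q becomes 3 days, finish becomes 30.

8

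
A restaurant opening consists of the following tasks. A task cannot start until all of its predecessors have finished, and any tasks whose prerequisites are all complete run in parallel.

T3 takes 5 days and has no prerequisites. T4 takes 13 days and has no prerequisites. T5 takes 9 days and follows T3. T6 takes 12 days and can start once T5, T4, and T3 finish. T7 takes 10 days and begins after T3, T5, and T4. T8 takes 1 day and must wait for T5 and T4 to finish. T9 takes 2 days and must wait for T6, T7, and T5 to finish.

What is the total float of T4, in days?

The longest chain is T3→T5→T6→T9 = 5+9+12+2 = 28; overall finish 28 days.
T4 finishes as early as 13 and must finish by 14.
Slack of T4 = 1 − 0 = 1 day.

1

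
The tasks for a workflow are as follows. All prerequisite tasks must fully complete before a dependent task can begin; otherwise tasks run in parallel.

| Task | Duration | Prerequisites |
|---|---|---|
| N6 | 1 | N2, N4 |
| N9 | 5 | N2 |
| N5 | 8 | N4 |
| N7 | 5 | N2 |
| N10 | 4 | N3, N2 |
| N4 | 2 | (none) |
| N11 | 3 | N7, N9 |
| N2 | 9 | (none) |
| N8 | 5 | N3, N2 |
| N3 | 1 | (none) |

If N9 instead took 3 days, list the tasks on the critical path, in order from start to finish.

Critical path before the change: N2→N9→N11 = 9+5+3 = 17 giving 17 days.
Since N9 is critical, the -2 change carries straight to that chain (now 15 days).
New critical path: N2→N7→N11 = 9+5+3 = 17 ⇒ 17 days.

N2, N7, N11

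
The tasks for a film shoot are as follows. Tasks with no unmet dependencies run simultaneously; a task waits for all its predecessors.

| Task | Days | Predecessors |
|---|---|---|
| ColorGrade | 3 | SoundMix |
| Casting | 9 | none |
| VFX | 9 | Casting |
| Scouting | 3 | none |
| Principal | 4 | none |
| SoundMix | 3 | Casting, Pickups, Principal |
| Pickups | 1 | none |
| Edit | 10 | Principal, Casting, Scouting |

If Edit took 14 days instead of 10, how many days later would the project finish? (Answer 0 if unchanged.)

As given, the longest chain is Casting→Edit = 9+10 = 19, so the finish is 19 days.
Since Edit is critical, the +4 change carries straight to that chain (now 23 days).
The critical path is still Casting→Edit; finish is now 23 days.
Change in finish: 23 − 19 = +4 days.

4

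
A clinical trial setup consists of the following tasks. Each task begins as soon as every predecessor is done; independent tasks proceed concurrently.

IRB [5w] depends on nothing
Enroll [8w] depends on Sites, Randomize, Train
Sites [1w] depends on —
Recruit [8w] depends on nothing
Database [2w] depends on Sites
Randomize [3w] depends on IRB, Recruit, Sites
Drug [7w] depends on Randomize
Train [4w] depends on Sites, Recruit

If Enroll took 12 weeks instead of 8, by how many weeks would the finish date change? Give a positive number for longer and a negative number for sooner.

4

The binding path is Recruit→Train→Enroll = 8+4+8 = 20; finish at 20 weeks.
Since Enroll is critical, the +4 change carries straight to that chain (now 24 weeks).
No other chain overtakes it, so the finish is 24 weeks.
Change in finish: 24 − 20 = +4 weeks.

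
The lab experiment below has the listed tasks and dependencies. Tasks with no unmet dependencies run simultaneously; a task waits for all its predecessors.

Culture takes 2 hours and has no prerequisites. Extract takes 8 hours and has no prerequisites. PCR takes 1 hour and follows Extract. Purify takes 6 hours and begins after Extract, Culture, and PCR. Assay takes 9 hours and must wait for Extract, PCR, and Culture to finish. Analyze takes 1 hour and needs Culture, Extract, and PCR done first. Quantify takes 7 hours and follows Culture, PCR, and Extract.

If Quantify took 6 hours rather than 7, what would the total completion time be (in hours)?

18

As given, the longest chain is Extract→PCR→Assay = 8+1+9 = 18, so the finish is 18 hours.
The longest path through Quantify is only 16 hours, so Quantify has float 2.
The critical path is still Extract→PCR→Assay; finish is now 18 hours.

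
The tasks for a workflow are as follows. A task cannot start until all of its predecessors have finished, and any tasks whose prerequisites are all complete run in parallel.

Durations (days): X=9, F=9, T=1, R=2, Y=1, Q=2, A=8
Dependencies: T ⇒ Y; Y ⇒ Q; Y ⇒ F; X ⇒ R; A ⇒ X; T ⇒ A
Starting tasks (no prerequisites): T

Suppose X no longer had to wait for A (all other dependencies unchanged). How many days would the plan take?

11

With the dependency in place, T→A→X→R = 1+8+9+2 = 20 sets the finish at 20 days.
Without A→X, X's earliest start moves from 9 to 0.
New critical path: T→Y→F = 1+1+9 = 11 ⇒ 11 days.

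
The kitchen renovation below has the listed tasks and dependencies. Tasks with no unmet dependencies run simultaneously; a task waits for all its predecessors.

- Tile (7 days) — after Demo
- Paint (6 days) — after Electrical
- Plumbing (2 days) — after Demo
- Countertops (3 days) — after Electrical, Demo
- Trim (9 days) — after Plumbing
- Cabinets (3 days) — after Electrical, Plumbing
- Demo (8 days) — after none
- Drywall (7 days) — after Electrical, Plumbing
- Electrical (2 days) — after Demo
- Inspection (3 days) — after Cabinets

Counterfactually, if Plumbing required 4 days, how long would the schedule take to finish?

21

Baseline: Demo→Plumbing→Trim = 8+2+9 = 19 → 19 days.
Plumbing lies on that path, so at 4 days the path becomes 21 days.
No other chain overtakes it, so the finish is 21 days.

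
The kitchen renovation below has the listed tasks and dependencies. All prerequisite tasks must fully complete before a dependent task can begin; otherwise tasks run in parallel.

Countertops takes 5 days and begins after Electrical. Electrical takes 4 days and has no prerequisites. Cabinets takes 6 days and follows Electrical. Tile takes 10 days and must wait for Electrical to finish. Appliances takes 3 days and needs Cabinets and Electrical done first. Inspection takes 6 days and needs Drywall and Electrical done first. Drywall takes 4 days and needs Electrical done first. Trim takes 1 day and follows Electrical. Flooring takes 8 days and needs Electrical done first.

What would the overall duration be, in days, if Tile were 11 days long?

Critical path before the change: Electrical→Tile = 4+10 = 14 giving 14 days.
Tile lies on that path, so at 11 days the path becomes 15 days.
No other chain overtakes it, so the finish is 15 days.

15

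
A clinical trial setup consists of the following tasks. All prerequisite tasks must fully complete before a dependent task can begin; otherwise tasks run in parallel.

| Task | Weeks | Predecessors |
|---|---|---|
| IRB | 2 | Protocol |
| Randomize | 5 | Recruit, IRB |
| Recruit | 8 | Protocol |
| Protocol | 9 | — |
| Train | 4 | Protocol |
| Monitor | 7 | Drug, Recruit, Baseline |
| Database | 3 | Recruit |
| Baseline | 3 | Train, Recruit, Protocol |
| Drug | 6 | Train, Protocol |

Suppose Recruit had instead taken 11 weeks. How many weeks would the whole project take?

30

The binding path is Protocol→Recruit→Baseline→Monitor = 9+8+3+7 = 27; finish at 27 weeks.
Recruit lies on that path, so at 11 weeks the path becomes 30 weeks.
That remains the longest chain; total 30 weeks.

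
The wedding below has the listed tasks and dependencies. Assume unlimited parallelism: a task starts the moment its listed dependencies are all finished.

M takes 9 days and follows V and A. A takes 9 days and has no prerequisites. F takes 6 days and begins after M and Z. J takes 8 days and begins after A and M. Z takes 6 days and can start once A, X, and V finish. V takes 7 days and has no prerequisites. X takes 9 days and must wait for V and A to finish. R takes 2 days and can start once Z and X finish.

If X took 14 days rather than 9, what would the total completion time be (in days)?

Actual critical path: A→X→Z→F = 9+9+6+6 = 30 ⇒ 30 days.
X is on the critical path; changing it to 14 makes that path 35 days.
No other chain overtakes it, so the finish is 35 days.

35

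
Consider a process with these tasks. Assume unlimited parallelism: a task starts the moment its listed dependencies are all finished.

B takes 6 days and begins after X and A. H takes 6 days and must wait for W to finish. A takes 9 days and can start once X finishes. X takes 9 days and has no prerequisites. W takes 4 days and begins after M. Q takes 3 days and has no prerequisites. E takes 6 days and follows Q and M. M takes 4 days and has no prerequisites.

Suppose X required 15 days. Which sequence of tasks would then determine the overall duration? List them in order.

X, A, B

Actual critical path: X→A→B = 9+9+6 = 24 ⇒ 24 days.
X is on the critical path; changing it to 15 makes that path 30 days.
The critical path is still X→A→B; finish is now 30 days.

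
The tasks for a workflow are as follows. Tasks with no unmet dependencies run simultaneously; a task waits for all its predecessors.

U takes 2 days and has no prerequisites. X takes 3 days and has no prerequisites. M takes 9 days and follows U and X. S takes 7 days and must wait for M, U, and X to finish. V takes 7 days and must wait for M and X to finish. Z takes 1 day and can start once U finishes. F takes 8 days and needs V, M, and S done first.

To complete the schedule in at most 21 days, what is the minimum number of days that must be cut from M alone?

6

Current finish: 27 days; target: 21.
M is on every critical path, so each day cut from M cuts the finish by one (this holds down to a finish of 19).
Need 27 − 21 = 6 days off M → M becomes 3 days, finish becomes 21.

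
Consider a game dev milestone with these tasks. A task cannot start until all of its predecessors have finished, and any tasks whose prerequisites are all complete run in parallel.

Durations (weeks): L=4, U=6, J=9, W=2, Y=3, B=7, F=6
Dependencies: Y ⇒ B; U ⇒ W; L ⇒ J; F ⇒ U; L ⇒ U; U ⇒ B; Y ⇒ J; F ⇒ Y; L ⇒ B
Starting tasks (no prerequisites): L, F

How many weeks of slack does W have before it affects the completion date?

Critical path: F→U→B = 6+6+7 = 19, so the finish is 19 weeks.
The longest chain containing W totals 14 weeks.
Float = 19 − 14 = 5.

5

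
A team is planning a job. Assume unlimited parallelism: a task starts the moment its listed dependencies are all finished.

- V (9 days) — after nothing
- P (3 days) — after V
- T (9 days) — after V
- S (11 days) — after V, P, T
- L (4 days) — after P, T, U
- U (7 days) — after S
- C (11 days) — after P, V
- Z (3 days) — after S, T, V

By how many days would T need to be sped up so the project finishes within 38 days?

2

Current finish: 40 days; target: 38.
T is on every critical path, so each day cut from T cuts the finish by one (this holds down to a finish of 34).
Need 40 − 38 = 2 days off T → T becomes 7 days, finish becomes 38.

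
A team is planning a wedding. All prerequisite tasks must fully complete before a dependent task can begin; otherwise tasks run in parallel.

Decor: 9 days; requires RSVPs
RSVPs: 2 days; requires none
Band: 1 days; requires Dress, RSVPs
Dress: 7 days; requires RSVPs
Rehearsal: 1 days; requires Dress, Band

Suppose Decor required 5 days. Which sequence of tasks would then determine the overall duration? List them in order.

RSVPs, Dress, Band, Rehearsal

Actual critical path: RSVPs→Decor = 2+9 = 11 ⇒ 11 days.
Decor lies on that path, so at 5 days the path becomes 7 days.
New critical path: RSVPs→Dress→Band→Rehearsal = 2+7+1+1 = 11 ⇒ 11 days.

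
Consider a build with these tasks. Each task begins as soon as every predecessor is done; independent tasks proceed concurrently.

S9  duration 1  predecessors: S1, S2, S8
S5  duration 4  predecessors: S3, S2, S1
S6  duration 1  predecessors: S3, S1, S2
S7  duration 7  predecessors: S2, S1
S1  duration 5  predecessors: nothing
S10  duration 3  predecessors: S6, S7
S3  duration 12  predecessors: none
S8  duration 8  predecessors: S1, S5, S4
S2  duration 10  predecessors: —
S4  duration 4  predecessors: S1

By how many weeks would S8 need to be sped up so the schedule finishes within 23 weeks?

2

Current finish: 25 weeks; target: 23.
S8 is on every critical path, so each week cut from S8 cuts the finish by one (this holds down to a finish of 20).
Need 25 − 23 = 2 weeks off S8 → S8 becomes 6 weeks, finish becomes 23.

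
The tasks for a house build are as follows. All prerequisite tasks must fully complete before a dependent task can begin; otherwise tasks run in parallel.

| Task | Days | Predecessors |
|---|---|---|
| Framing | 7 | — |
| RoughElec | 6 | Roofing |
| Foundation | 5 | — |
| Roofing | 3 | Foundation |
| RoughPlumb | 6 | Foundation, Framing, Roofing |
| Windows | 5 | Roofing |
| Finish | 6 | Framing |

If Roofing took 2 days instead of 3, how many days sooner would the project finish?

Critical path before the change: Foundation→Roofing→RoughPlumb = 5+3+6 = 14 giving 14 days.
Roofing is on the critical path; changing it to 2 makes that path 13 days.
No other chain overtakes it, so the finish is 13 days.
Change in finish: 13 − 14 = -1 days.

1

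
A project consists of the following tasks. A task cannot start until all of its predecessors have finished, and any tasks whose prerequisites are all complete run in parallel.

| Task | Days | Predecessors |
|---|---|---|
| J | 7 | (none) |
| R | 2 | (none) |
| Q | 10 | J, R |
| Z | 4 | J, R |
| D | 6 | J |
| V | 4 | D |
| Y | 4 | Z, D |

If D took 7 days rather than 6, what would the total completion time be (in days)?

18

Critical path before the change: J→D→V = 7+6+4 = 17 giving 17 days.
D lies on that path, so at 7 days the path becomes 18 days.
The critical path is still J→D→V; finish is now 18 days.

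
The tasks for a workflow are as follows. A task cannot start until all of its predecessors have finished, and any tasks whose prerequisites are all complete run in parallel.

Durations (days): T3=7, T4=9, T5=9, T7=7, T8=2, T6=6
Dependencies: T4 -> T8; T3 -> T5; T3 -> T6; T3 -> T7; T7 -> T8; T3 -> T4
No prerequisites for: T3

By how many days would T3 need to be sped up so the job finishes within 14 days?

Current finish: 18 days; target: 14.
T3 is on every critical path, so each day cut from T3 cuts the finish by one (this holds down to a finish of 12).
Need 18 − 14 = 4 days off T3 → T3 becomes 3 days, finish becomes 14.

4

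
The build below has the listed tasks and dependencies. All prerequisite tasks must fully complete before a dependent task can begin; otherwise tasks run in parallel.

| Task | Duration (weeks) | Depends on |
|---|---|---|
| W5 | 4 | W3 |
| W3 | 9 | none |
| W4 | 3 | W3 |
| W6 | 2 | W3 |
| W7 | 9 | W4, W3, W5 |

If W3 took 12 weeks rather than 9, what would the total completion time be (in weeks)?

Actual critical path: W3→W5→W7 = 9+4+9 = 22 ⇒ 22 weeks.
W3 lies on that path, so at 12 weeks the path becomes 25 weeks.
The critical path is still W3→W5→W7; finish is now 25 weeks.

25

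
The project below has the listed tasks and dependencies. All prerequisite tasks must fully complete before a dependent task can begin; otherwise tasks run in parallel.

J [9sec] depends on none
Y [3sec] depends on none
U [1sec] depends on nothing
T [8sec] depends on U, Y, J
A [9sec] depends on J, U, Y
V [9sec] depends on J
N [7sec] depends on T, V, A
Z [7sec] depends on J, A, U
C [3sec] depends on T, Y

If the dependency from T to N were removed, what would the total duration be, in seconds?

25

With the dependency in place, J→A→N = 9+9+7 = 25 sets the finish at 25 seconds.
Dropping T→N doesn't change N's earliest start (18); another predecessor still binds.
After: J→A→N = 9+9+7 = 25 → 25 seconds.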